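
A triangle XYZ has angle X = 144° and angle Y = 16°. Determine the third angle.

Let angle Z = x. Then 144 + 16 + x = 180.
x = 180 - 160 = 20 degrees.

20 degrees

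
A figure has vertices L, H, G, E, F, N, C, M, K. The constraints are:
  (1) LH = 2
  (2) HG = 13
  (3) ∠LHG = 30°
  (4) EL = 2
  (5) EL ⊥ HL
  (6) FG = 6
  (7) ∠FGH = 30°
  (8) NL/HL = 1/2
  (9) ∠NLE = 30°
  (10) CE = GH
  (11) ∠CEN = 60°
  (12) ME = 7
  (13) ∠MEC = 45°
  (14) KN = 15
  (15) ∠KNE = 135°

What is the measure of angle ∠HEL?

Step 1: By the law of cosines on triangle ELH: EH² = 2² + 2² − 2·2·2·cos(90°) = 8, so EH = 2·√2.
Step 2: By the inverse law of cosines on triangle HEL: cos(∠HEL) = ((2·√2)² + 2² − 2²) / (2·2·√2·2) = 8/11.31 = 0.7071, so ∠HEL = 45°.

Therefore, the measure of angle ∠HEL = 45°.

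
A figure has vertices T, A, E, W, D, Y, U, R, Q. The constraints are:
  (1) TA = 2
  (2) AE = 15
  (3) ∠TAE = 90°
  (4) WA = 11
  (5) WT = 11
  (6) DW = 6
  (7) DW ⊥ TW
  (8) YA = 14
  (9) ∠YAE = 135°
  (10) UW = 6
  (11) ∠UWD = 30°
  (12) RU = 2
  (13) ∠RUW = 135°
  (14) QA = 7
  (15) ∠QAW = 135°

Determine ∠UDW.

Step 1: By the law of cosines on triangle DWU: DU² = 6² + 6² − 2·6·6·cos(30°) = 9.65, so DU ≈ 3.11.
Step 2: By the inverse law of cosines on triangle UDW: cos(∠UDW) = (3.11² + 6² − 6²) / (2·3.11·6) = 9.65/37.27 = 0.2588, so ∠UDW = 75°.

Therefore, the measure of angle ∠UDW = 75°.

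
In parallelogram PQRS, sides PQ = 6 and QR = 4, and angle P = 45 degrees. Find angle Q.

Consecutive angles are supplementary: angle Q = 180 - 45 = 135 degrees.

135 degrees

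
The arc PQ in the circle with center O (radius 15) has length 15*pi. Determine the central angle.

The full circumference is 2πr = 30*pi.
The arc is 15*pi / 30*pi = 1/2 of the full circle.
So the central angle = 1/2 × 360° = 180°.

180°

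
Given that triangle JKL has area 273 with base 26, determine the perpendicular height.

Rearranging the area formula Area = (1/2) * base * height:
height = 2 * Area / base = 2 * 273 / 26 = 21.

21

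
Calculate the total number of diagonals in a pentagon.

Each of the 5 vertices connects to 2 non-adjacent vertices via diagonals.
Total connections = 5 × 2 = 10, but each diagonal is counted twice.
Number of diagonals = 10 / 2 = 5.

5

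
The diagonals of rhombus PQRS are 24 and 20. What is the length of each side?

In a rhombus, the diagonals bisect each other perpendicularly, creating four congruent right triangles.
Each triangle has legs 12 (half of 24) and 10 (half of 20).
The hypotenuse of each right triangle is a side of the rhombus:
side = sqrt(12^2 + 10^2) = sqrt(244) = 2*sqrt(61)

2*sqrt(61)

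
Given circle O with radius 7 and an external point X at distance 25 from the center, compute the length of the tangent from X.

The tangent, radius, and line from the external point to the center form a right triangle.
The right angle is where the tangent meets the radius.
By the Pythagorean theorem: tangent² + 7² = 25²
tangent² = 625 - 49 = 576
tangent = 24

24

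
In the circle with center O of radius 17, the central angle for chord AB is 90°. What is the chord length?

Chord length = 2r sin(θ/2)
= 2 × 17 × sin(90°/2)
= 2 × 17 × sin(45°)
= 17*sqrt(2)

17*sqrt(2)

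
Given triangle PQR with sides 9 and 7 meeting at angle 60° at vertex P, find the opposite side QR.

By the law of cosines: QR^2 = PQ^2 + PR^2 - 2*PQ*PR*cos(P)
QR^2 = 9^2 + 7^2 - 2*9*7*cos(60°)
QR^2 = 81 + 49 - 126*(1/2)
QR^2 = 67
QR = sqrt(67)

sqrt(67)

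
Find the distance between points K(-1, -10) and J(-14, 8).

d = sqrt((-14 - -1)^2 + (8 - -10)^2)
d = sqrt(-13^2 + 18^2)
d = sqrt(169 + 324)
d = sqrt(493)

sqrt(493)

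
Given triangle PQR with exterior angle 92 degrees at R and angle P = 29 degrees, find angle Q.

By the exterior angle theorem: exterior angle = sum of remote interior angles.
92 = 29 + angle Q
angle Q = 92 - 29 = 63 degrees

63 degrees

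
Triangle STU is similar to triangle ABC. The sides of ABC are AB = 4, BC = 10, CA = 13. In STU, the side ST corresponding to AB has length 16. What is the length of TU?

k = 16/4 = 4. TU = 4 * 10 = 40.

40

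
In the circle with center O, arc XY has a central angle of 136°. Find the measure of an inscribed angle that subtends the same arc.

By the inscribed angle theorem, the inscribed angle is half the central angle.
Inscribed angle = 136° / 2 = 68°

68°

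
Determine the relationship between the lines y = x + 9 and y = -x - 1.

Slope of line 1: m1 = 1
Slope of line 2: m2 = -1
m1 * m2 = -1, so perpendicular.

Perpendicular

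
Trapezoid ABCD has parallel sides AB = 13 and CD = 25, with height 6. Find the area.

Area = (13 + 25) * 6 / 2 = 228 / 2 = 114

114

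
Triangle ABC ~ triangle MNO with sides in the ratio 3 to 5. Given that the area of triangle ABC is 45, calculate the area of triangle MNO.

Area ratio = (3/5)^2 = 9/25. Area of MNO = 45 * 25/9 = 125.

125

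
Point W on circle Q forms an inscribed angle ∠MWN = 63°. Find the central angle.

The inscribed angle theorem states that a central angle is always twice any inscribed angle that subtends the same arc.
Since the inscribed angle is 63°, the central angle = 2 × 63° = 126°.

126°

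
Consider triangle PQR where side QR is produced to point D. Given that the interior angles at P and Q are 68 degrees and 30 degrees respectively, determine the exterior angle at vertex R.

By the exterior angle theorem, an exterior angle of a triangle equals the sum of the two remote interior angles.
Exterior angle = angle P + angle Q
Exterior angle = 68 + 30 = 98 degrees

98 degrees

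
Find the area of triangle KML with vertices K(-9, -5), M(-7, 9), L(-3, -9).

The Shoelace formula computes the area from vertex coordinates by summing cross products.
For vertices (-9,-5), (-7,9), (-3,-9):
Signed sum = -9*9 - -7*-5 + -7*-9 - -3*9 + -3*-5 - -9*-9
= -116 + 90 + -66 = -92
Area = (1/2)|-92| = 46.

46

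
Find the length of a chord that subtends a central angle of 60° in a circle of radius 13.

Chord length = 2r sin(θ/2)
= 2 × 13 × sin(60°/2)
= 2 × 13 × sin(30°)
= 13

13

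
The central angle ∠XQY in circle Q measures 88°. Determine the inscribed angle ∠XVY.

By the inscribed angle theorem, the inscribed angle is half the central angle.
Inscribed angle = 88° / 2 = 44°

44°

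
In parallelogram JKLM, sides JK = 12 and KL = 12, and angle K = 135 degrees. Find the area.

Area = a * b * sin(theta)
Area = 12 * 12 * sin(135 degrees)
Area = 144 * sqrt(2)/2
Area = 72*sqrt(2)

72*sqrt(2)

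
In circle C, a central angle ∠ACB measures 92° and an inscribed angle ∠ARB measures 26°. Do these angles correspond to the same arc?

By the inscribed angle theorem, the inscribed angle for a central angle of 92° should be 92° / 2 = 46°.
The given inscribed angle is 26°, which does not equal 46°.
Therefore, no, they do not correspond to the same arc.

No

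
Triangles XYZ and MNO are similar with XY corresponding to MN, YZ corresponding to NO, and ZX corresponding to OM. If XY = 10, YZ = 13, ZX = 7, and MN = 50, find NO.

Since the triangles are similar, the ratio of corresponding sides is constant.
Scale factor k = MN / XY = 50 / 10 = 5
NO = k * YZ = 5 * 13 = 65

65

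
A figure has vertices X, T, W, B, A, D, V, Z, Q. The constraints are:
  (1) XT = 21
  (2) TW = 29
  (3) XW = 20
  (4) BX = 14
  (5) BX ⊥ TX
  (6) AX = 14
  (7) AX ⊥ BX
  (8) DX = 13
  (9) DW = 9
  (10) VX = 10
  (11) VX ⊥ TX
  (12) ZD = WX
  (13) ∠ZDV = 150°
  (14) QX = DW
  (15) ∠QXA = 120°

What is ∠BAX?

Step 1: By the law of cosines on triangle AXB: AB² = 14² + 14² − 2·14·14·cos(90°) = 392, so AB = 14·√2.
Step 2: By the inverse law of cosines on triangle BAX: cos(∠BAX) = ((14·√2)² + 14² − 14²) / (2·14·√2·14) = 392/554.37 = 0.7071, so ∠BAX = 45°.

Therefore, the measure of angle ∠BAX = 45°.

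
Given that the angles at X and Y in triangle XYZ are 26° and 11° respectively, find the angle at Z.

By the triangle angle sum property, the three interior angles of any triangle add up to 180°.
We know angle X = 26° and angle Y = 11°, so their sum is 37°.
Therefore angle Z = 180° - 37° = 143°.

143 degrees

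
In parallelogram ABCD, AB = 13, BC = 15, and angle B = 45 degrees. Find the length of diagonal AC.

The diagonal of a parallelogram can be found by treating two adjacent sides and the diagonal as a triangle.
Applying the law of cosines with sides 13, 15 and included angle 45°:
d^2 = 169 + 225 - 390*cos(45°) = 394 - 195*sqrt(2)
d = sqrt(394 - 195*sqrt(2))

sqrt(394 - 195*sqrt(2))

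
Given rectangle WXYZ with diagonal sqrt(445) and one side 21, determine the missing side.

Using the Pythagorean theorem: d^2 = a^2 + b^2
b^2 = d^2 - a^2
b^2 = 445 - 441
b^2 = 4
b = sqrt(4) = 2

2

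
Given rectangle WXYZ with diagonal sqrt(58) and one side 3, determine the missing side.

The diagonal of a rectangle forms a right triangle with the two sides.
Rearranging the Pythagorean theorem: missing side = sqrt(d^2 - known^2).
= sqrt(58 - 9) = sqrt(49) = 7.

7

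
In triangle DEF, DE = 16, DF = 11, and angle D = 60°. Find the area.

Area = (1/2) * DE * DF * sin(D)
Area = (1/2) * 16 * 11 * sin(60°)
Area = (1/2) * 16 * 11 * sqrt(3)/2
Area = 44*sqrt(3)

44*sqrt(3)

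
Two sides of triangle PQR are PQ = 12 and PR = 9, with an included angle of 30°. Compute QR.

Law of cosines: QR^2 = 12^2 + 9^2 - 2(12)(9)cos(30°) = 225 - 108*sqrt(3), so QR = 3*sqrt(25 - 12*sqrt(3)).

3*sqrt(25 - 12*sqrt(3))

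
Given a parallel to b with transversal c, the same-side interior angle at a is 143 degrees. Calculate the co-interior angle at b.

Co-interior angles sum to 180: 180 - 143 = 37 degrees.

37 degrees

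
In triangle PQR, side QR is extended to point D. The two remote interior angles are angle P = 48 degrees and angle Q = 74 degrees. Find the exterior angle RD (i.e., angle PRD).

By the exterior angle theorem, an exterior angle of a triangle equals the sum of the two remote interior angles.
Exterior angle = angle P + angle Q
Exterior angle = 48 + 74 = 122 degrees

122 degrees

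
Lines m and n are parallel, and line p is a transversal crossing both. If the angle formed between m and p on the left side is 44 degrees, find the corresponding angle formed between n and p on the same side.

Corresponding angles formed by parallel lines and a transversal are equal.
The given angle is 44 degrees.
The corresponding angle = 44 degrees.

44 degrees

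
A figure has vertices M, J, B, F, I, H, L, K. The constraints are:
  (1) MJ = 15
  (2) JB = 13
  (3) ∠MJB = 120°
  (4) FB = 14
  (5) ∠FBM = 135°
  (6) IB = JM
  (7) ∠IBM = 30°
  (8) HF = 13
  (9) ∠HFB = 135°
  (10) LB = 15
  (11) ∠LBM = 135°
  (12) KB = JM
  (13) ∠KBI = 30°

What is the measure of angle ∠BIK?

From the given relations: IB = JM = 15; KB = JM = 15.
Step 1: By the law of cosines on triangle IBK: IK² = 15² + 15² − 2·15·15·cos(30°) = 60.29, so IK ≈ 7.76.
Step 2: By the inverse law of cosines on triangle BIK: cos(∠BIK) = (15² + 7.76² − 15²) / (2·15·7.76) = 60.29/232.94 = 0.2588, so ∠BIK = 75°.

Therefore, the measure of angle ∠BIK = 75°.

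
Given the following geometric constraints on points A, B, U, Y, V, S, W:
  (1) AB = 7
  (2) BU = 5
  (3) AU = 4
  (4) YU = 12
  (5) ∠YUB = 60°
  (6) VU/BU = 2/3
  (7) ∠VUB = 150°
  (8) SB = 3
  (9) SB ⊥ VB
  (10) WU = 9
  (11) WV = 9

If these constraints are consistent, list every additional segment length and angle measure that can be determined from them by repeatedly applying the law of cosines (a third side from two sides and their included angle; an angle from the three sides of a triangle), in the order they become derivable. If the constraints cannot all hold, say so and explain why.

The constraints are consistent. Derivable facts, in order:
After 1 step:
- BV ≈ 8.06
- BY = √109
- ∠ABU = 34.05°
- ∠AUB = 101.54°
- ∠BAU = 44.42°
- ∠UVW = 79.33°
- ∠UWV = 21.34°
- ∠VUW = 79.33°
After 2 steps:
- VS ≈ 8.6
- ∠BVU = 18.07°
- ∠BYU = 24.5°
- ∠UBV = 11.93°
- ∠UBY = 95.5°
After 3 steps:
- ∠BSV = 69.59°
- ∠BVS = 20.41°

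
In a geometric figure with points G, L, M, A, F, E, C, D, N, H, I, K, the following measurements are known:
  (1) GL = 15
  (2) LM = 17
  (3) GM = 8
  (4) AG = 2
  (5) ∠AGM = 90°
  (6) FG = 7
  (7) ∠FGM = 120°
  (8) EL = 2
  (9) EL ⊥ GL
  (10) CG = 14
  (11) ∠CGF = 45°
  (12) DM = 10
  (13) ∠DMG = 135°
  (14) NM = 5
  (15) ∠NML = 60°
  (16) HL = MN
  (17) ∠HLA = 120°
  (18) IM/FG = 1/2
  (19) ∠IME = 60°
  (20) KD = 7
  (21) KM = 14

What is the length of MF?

Step 1: By the law of cosines on triangle MGF: MF² = 8² + 7² − 2·8·7·cos(120°) = 169, so MF = 13.

Therefore, the length of MF = 13.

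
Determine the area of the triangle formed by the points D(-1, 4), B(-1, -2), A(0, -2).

Shoelace: Area = (1/2)|-1(-2--2) + -1(-2-4) + 0(4--2)| = (1/2)(6) = 3

3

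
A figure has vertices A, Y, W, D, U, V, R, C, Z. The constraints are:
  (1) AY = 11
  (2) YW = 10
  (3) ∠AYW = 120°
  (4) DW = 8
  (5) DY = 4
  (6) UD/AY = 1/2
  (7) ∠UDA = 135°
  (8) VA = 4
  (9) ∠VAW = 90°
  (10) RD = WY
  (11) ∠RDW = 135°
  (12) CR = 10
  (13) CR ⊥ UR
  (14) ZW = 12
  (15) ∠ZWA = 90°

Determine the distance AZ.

Step 1: By the law of cosines on triangle AYW: AW² = 11² + 10² − 2·11·10·cos(120°) = 331, so AW ≈ 18.19.
Step 2: By the law of cosines on triangle AWZ: AZ² = 18.19² + 12² − 2·18.19·12·cos(90°) = 475, so AZ = 5·√19.

Therefore, the length of AZ = 5·√19.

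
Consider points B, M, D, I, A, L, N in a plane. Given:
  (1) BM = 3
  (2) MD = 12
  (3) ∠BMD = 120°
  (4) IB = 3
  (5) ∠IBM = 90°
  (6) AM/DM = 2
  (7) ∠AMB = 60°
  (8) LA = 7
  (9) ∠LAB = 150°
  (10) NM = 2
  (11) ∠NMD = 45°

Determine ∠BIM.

Step 1: By the law of cosines on triangle IBM: IM² = 3² + 3² − 2·3·3·cos(90°) = 18, so IM = 3·√2.
Step 2: By the inverse law of cosines on triangle BIM: cos(∠BIM) = (3² + (3·√2)² − 3²) / (2·3·3·√2) = 18/25.46 = 0.7071, so ∠BIM = 45°.

Therefore, the measure of angle ∠BIM = 45°.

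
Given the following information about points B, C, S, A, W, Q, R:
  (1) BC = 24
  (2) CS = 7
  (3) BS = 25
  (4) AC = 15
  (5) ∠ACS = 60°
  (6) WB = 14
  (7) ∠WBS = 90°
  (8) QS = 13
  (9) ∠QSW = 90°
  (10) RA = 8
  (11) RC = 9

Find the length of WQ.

Step 1: By the law of cosines on triangle SBW: SW² = 25² + 14² − 2·25·14·cos(90°) = 821, so SW ≈ 28.65.
Step 2: By the law of cosines on triangle WSQ: WQ² = 28.65² + 13² − 2·28.65·13·cos(90°) = 990, so WQ = 3·√110.

Therefore, the length of WQ = 3·√110.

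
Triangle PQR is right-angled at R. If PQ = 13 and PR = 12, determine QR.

By the Pythagorean theorem: QR^2 = PQ^2 - PR^2
QR^2 = 13^2 - 12^2 = 169 - 144 = 25
QR = sqrt(25) = 5

5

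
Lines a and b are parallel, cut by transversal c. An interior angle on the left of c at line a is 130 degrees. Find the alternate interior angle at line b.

Alternate interior angles formed by parallel lines and a transversal are equal.
The given angle is 130 degrees.
The alternate interior angle = 130 degrees.

130 degrees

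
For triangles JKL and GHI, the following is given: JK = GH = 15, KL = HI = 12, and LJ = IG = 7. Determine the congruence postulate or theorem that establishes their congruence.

Consider the given information: JK = GH = 15, KL = HI = 12, and LJ = IG = 7
This is not SAS or ASA: SAS requires two sides and the included angle between them. ASA requires two angles and the side between them.
The correct criterion is SSS. All three pairs of corresponding sides are equal (Side-Side-Side).

SSS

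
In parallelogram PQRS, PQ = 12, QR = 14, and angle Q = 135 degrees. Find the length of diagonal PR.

Using the law of cosines:
d^2 = 12^2 + 14^2 - 2(12)(14)cos(135 degrees)
d^2 = 144 + 196 - 336*-sqrt(2)/2
d^2 = 168*sqrt(2) + 340
d = 2*sqrt(42*sqrt(2) + 85)

2*sqrt(42*sqrt(2) + 85)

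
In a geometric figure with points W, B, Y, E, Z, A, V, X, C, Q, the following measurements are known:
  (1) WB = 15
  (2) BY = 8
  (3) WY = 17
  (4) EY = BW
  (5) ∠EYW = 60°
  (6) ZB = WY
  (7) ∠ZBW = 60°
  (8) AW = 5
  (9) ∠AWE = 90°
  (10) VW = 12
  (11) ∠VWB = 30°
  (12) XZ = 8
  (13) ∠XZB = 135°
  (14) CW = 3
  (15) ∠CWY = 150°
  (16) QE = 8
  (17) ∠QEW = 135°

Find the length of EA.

From the given relations: EY = BW = 15.
Step 1: By the law of cosines on triangle EYW: EW² = 15² + 17² − 2·15·17·cos(60°) = 259, so EW ≈ 16.09.
Step 2: By the law of cosines on triangle EWA: EA² = 16.09² + 5² − 2·16.09·5·cos(90°) = 284, so EA = 2·√71.

Therefore, the length of EA = 2·√71.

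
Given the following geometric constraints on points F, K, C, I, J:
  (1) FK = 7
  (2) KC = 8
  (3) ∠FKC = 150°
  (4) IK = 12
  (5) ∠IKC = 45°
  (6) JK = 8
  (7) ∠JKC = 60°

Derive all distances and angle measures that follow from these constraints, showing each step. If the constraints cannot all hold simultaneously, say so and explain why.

The constraints are consistent.

Step 1: From FK = 7, KC = 8, and ∠FKC = 150°, by the law of cosines:
  FC² = FK² + KC² - 2·FK·KC·cos(150°) = 49 + 64 + 96.99 = 210
  FC ≈ 14.49

Step 2: From CK = 8, KI = 12, and ∠CKI = 45°, by the law of cosines:
  CI² = CK² + KI² - 2·CK·KI·cos(45°) = 64 + 144 - 135.8 = 72.24
  CI ≈ 8.5

Step 3: From CK = 8, KJ = 8, and ∠CKJ = 60°, by the law of cosines:
  CJ² = CK² + KJ² - 2·CK·KJ·cos(60°) = 64 + 64 - 64 = 64
  CJ = 8

Step 4: From FC = 14.49, FK = 7, CK = 8, by the inverse law of cosines:
  cos(∠CFK) = (FC² + FK² - CK²) / (2·FC·FK)
  ∠CFK = 16.02°

Step 5: From CF = 14.49, CK = 8, FK = 7, by the inverse law of cosines:
  cos(∠FCK) = (CF² + CK² - FK²) / (2·CF·CK)
  ∠FCK = 13.98°

Step 6: From CI = 8.5, CK = 8, IK = 12, by the inverse law of cosines:
  cos(∠ICK) = (CI² + CK² - IK²) / (2·CI·CK)
  ∠ICK = 93.27°

Step 7: From CJ = 8, CK = 8, JK = 8, by the inverse law of cosines:
  cos(∠JCK) = (CJ² + CK² - JK²) / (2·CJ·CK)
  ∠JCK = 60°

Step 8: From IC = 8.5, IK = 12, CK = 8, by the inverse law of cosines:
  cos(∠CIK) = (IC² + IK² - CK²) / (2·IC·IK)
  ∠CIK = 41.73°

Step 9: From JC = 8, JK = 8, CK = 8, by the inverse law of cosines:
  cos(∠CJK) = (JC² + JK² - CK²) / (2·JC·JK)
  ∠CJK = 60°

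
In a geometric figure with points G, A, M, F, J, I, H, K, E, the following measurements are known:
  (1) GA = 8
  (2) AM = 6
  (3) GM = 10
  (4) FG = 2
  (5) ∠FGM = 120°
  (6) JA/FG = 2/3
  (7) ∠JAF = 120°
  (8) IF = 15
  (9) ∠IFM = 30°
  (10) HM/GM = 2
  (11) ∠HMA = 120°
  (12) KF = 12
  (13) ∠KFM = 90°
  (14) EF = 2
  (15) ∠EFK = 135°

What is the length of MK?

Step 1: By the law of cosines on triangle FGM: FM² = 2² + 10² − 2·2·10·cos(120°) = 124, so FM = 2·√31.
Step 2: By the law of cosines on triangle MFK: MK² = (2·√31)² + 12² − 2·2·√31·12·cos(90°) = 268, so MK = 2·√67.

Therefore, the length of MK = 2·√67.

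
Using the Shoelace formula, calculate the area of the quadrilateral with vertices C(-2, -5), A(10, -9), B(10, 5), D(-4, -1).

The Shoelace formula works by pairing each vertex with the next (cycling back to the first).
For each pair, compute x_i*y_(i+1) - x_(i+1)*y_i:
  (-2*-9 - 10*-5) = 68
  (10*5 - 10*-9) = 140
  (10*-1 - -4*5) = 10
  (-4*-5 - -2*-1) = 18
Taking half the absolute value of the total: Area = (1/2)(236) = 118.

118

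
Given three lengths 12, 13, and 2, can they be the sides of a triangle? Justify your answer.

Yes.
The triangle inequality requires that the sum of any two sides exceeds the third.
Here 2 + 12 = 14 > 13, so the condition is met.

Yes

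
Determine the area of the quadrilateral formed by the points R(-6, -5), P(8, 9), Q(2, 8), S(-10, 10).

Using the Shoelace formula for a quadrilateral (vertices in order):
Area = (1/2)|sum of (x_i * y_(i+1) - x_(i+1) * y_i)|
Terms: (-6*9 - 8*-5) = -14, (8*8 - 2*9) = 46, (2*10 - -10*8) = 100, (-10*-5 - -6*10) = 110
Sum = 242
Area = (1/2)(242) = 121

121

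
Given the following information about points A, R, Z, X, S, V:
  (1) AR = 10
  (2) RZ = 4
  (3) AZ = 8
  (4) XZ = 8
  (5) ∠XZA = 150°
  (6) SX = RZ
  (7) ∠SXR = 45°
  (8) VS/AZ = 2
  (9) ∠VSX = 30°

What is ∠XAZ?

Step 1: By the law of cosines on triangle AZX: AX² = 8² + 8² − 2·8·8·cos(150°) = 238.85, so AX ≈ 15.45.
Step 2: By the inverse law of cosines on triangle XAZ: cos(∠XAZ) = (15.45² + 8² − 8²) / (2·15.45·8) = 238.85/247.28 = 0.9659, so ∠XAZ = 15°.

Therefore, the measure of angle ∠XAZ = 15°.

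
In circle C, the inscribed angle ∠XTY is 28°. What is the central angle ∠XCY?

Central angle = 2 × 28° = 56° (inscribed angle theorem).

56°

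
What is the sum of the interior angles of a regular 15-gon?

The sum of interior angles of an n-sided polygon is (n - 2) * 180.
For n = 15: (15 - 2) * 180 = 13 * 180 = 2340 degrees.

2340 degrees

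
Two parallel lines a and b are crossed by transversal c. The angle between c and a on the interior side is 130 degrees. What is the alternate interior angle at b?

Alternate interior angles lie on opposite sides of the transversal, between the parallel lines.
By the alternate interior angle theorem, they are equal: 130 degrees.

130 degrees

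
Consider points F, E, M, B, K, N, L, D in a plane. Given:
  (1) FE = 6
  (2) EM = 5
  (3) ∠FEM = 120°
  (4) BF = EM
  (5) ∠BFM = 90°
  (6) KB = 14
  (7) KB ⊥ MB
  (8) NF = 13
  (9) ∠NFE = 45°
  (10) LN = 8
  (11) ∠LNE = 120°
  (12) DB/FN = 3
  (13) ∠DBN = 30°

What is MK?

From the given relations: BF = EM = 5.
Step 1: By the law of cosines on triangle FEM: FM² = 6² + 5² − 2·6·5·cos(120°) = 91, so FM = √91.
Step 2: By the law of cosines on triangle BFM: BM² = 5² + √91² − 2·5·√91·cos(90°) = 116, so BM = 2·√29.
Step 3: By the law of cosines on triangle MBK: MK² = (2·√29)² + 14² − 2·2·√29·14·cos(90°) = 312, so MK = 2·√78.

Therefore, the length of MK = 2·√78.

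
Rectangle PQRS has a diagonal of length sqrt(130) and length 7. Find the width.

The diagonal of a rectangle forms a right triangle with the two sides.
Rearranging the Pythagorean theorem: missing side = sqrt(d^2 - known^2).
= sqrt(130 - 49) = sqrt(81) = 9.

9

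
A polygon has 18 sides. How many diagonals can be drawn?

Each of the 18 vertices connects to 15 non-adjacent vertices via diagonals.
Total connections = 18 × 15 = 270, but each diagonal is counted twice.
Number of diagonals = 270 / 2 = 135.

135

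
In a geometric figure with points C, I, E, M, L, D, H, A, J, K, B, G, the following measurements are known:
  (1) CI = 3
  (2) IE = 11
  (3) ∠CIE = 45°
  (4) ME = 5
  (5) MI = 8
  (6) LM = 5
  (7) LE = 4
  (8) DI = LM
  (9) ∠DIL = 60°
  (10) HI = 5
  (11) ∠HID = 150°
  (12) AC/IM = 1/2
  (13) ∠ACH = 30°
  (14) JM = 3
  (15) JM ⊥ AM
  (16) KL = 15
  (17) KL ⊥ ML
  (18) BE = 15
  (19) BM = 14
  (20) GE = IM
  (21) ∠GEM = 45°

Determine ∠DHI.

From the given relations: DI = LM = 5.
Step 1: By the law of cosines on triangle HID: HD² = 5² + 5² − 2·5·5·cos(150°) = 93.3, so HD ≈ 9.66.
Step 2: By the inverse law of cosines on triangle DHI: cos(∠DHI) = (9.66² + 5² − 5²) / (2·9.66·5) = 93.3/96.59 = 0.9659, so ∠DHI = 15°.

Therefore, the measure of angle ∠DHI = 15°.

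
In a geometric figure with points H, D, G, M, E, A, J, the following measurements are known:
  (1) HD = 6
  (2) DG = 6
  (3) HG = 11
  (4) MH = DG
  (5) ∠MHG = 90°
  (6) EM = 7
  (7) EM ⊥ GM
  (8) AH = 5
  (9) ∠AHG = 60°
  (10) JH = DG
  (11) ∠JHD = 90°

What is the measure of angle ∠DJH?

From the given relations: JH = DG = 6.
Step 1: By the law of cosines on triangle JHD: JD² = 6² + 6² − 2·6·6·cos(90°) = 72, so JD = 6·√2.
Step 2: By the inverse law of cosines on triangle DJH: cos(∠DJH) = ((6·√2)² + 6² − 6²) / (2·6·√2·6) = 72/101.82 = 0.7071, so ∠DJH = 45°.

Therefore, the measure of angle ∠DJH = 45°.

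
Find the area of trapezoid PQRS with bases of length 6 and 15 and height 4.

Area of a trapezoid = (base1 + base2) * height / 2
Area = (6 + 15) * 4 / 2
Area = 21 * 4 / 2
Area = 84 / 2
Area = 42

42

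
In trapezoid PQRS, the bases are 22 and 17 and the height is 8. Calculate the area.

Area of a trapezoid = (base1 + base2) * height / 2
Area = (22 + 17) * 8 / 2
Area = 39 * 8 / 2
Area = 312 / 2
Area = 156

156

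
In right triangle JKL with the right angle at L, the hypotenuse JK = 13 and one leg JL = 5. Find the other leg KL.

Rearranging the Pythagorean theorem to solve for the unknown leg:
leg^2 = hypotenuse^2 - known_leg^2 = 169 - 25 = 144
leg = sqrt(144) = 12.

12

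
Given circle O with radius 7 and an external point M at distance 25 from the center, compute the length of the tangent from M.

tangent = √(d² - r²) = √(25² - 7²) = √(625 - 49) = √576 = 24

24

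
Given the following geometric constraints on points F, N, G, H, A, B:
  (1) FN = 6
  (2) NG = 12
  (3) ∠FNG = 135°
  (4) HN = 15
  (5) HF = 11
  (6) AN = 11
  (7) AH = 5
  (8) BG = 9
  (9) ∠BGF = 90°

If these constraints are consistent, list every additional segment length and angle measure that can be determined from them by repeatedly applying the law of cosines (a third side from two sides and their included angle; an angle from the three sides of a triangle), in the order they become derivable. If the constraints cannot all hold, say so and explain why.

The constraints are consistent. Derivable facts, in order:
After 1 step:
- FG ≈ 16.79
- ∠AHN = 30.68°
- ∠ANH = 13.41°
- ∠FHN = 20.05°
- ∠FNH = 38.94°
- ∠HAN = 135.9°
- ∠HFN = 121.01°
After 2 steps:
- FB ≈ 19.05
- ∠FGN = 14.64°
- ∠GFN = 30.36°
After 3 steps:
- ∠BFG = 28.2°
- ∠FBG = 61.8°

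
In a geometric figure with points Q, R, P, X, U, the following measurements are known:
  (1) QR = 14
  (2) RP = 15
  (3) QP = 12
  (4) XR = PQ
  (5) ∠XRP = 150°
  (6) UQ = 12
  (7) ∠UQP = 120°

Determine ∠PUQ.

Step 1: By the law of cosines on triangle UQP: UP² = 12² + 12² − 2·12·12·cos(120°) = 432, so UP = 12·√3.
Step 2: By the inverse law of cosines on triangle PUQ: cos(∠PUQ) = ((12·√3)² + 12² − 12²) / (2·12·√3·12) = 432/498.83 = 0.866, so ∠PUQ = 30°.

Therefore, the measure of angle ∠PUQ = 30°.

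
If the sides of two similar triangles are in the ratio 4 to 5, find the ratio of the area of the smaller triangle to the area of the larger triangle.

Area scales with the square of linear dimensions. If every length is multiplied by 4/5, then the area is multiplied by (4/5)^2 = 16/25.
The area ratio is 16:25.

16:25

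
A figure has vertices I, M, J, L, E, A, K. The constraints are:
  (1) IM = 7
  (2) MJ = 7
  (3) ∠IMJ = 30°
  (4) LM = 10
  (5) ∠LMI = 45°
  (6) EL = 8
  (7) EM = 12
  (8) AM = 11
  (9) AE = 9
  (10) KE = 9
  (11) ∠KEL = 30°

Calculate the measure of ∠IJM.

Step 1: By the law of cosines on triangle JMI: JI² = 7² + 7² − 2·7·7·cos(30°) = 13.13, so JI ≈ 3.62.
Step 2: By the inverse law of cosines on triangle IJM: cos(∠IJM) = (3.62² + 7² − 7²) / (2·3.62·7) = 13.13/50.73 = 0.2588, so ∠IJM = 75°.

Therefore, the measure of angle ∠IJM = 75°.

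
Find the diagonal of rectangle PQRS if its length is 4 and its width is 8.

Using the Pythagorean theorem:
d² = 4² + 8² = 16 + 64 = 80
d = sqrt(80) = 4*sqrt(5)

4*sqrt(5)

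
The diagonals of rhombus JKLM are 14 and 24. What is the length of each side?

Half-diagonals are 7 and 12. side = sqrt(7^2 + 12^2) = sqrt(193)

sqrt(193)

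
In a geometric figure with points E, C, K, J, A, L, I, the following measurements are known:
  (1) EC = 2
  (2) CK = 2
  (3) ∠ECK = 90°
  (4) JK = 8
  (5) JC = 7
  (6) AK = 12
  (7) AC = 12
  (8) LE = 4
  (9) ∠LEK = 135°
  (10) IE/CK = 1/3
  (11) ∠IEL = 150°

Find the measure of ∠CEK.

Step 1: By the law of cosines on triangle ECK: EK² = 2² + 2² − 2·2·2·cos(90°) = 8, so EK = 2·√2.
Step 2: By the inverse law of cosines on triangle CEK: cos(∠CEK) = (2² + (2·√2)² − 2²) / (2·2·2·√2) = 8/11.31 = 0.7071, so ∠CEK = 45°.

Therefore, the measure of angle ∠CEK = 45°.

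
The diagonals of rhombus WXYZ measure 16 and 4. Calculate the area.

Area = (16 * 4) / 2 = 64 / 2 = 32

32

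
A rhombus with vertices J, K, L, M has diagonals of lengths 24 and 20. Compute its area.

The diagonals of a rhombus divide it into four right triangles.
Each triangle has legs 24/ 2 = 12 and 20/2 = 10, so each has area (1/2)*12*10 = 60.
Four such triangles give total area = (d1 * d2) / 2 = 240.

240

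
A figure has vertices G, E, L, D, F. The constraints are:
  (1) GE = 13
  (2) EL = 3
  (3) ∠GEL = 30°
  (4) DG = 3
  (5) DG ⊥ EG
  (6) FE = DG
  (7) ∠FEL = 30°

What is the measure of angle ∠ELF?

From the given relations: FE = DG = 3.
Step 1: By the law of cosines on triangle LEF: LF² = 3² + 3² − 2·3·3·cos(30°) = 2.41, so LF ≈ 1.55.
Step 2: By the inverse law of cosines on triangle ELF: cos(∠ELF) = (3² + 1.55² − 3²) / (2·3·1.55) = 2.41/9.32 = 0.2588, so ∠ELF = 75°.

Therefore, the measure of angle ∠ELF = 75°.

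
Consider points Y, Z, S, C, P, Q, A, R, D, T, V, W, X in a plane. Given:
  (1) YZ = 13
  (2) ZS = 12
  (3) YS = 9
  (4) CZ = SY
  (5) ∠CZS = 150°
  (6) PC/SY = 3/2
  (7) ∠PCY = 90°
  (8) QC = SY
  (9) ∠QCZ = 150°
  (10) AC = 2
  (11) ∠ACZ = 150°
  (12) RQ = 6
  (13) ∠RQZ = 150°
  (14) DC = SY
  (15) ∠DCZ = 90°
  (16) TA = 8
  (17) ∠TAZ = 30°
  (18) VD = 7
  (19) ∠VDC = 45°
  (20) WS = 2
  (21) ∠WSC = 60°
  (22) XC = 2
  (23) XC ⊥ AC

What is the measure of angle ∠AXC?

Step 1: By the law of cosines on triangle XCA: XA² = 2² + 2² − 2·2·2·cos(90°) = 8, so XA = 2·√2.
Step 2: By the inverse law of cosines on triangle AXC: cos(∠AXC) = ((2·√2)² + 2² − 2²) / (2·2·√2·2) = 8/11.31 = 0.7071, so ∠AXC = 45°.

Therefore, the measure of angle ∠AXC = 45°.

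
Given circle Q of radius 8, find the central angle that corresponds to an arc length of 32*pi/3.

Arc length L = 2πr × θ/360, so θ = 360L / (2πr).
θ = 360 × 32*pi/3 / (2π × 8)
θ = 240°
θ = 240°

240°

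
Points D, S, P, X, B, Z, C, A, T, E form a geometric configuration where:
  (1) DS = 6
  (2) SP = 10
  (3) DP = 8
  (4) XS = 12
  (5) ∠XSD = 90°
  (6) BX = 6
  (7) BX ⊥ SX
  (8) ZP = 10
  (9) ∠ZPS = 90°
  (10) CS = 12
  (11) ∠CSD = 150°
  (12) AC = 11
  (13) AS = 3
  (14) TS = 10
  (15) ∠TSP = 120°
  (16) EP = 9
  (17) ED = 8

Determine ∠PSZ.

Step 1: By the law of cosines on triangle SPZ: SZ² = 10² + 10² − 2·10·10·cos(90°) = 200, so SZ = 10·√2.
Step 2: By the inverse law of cosines on triangle PSZ: cos(∠PSZ) = (10² + (10·√2)² − 10²) / (2·10·10·√2) = 200/282.84 = 0.7071, so ∠PSZ = 45°.

Therefore, the measure of angle ∠PSZ = 45°.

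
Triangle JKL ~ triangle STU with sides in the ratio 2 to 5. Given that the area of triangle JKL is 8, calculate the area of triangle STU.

For similar figures, the area ratio equals the square of the side ratio.
Side ratio (JKL to STU) = 2:5, so area ratio = 2^2:5^2 = 4:25.
If the area of JKL is 8, then the area of STU = 8 * (25/4) = 50.

50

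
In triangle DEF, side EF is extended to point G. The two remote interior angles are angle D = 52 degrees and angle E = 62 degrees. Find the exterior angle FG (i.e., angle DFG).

The interior angle at F is 180 - 52 - 62 = 66 degrees.
The exterior angle and interior angle at F are supplementary:
Exterior angle = 180 - 66 = 114 degrees.

114 degrees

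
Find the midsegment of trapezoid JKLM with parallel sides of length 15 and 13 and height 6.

The midsegment (median) of a trapezoid connects the midpoints of the non-parallel sides.
Its length is the average of the two bases: (15 + 13) / 2 = 14.

14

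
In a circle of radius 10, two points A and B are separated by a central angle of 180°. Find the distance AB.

Chord = 2(10) sin(90°) = 20

20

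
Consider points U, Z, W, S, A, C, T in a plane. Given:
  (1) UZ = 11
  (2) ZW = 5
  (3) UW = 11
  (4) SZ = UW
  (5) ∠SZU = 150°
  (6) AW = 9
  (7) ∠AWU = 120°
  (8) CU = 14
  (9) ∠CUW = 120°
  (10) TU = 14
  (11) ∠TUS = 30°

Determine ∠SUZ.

From the given relations: SZ = UW = 11.
Step 1: By the law of cosines on triangle UZS: US² = 11² + 11² − 2·11·11·cos(150°) = 451.58, so US ≈ 21.25.
Step 2: By the inverse law of cosines on triangle SUZ: cos(∠SUZ) = (21.25² + 11² − 11²) / (2·21.25·11) = 451.58/467.51 = 0.9659, so ∠SUZ = 15°.

Therefore, the measure of angle ∠SUZ = 15°.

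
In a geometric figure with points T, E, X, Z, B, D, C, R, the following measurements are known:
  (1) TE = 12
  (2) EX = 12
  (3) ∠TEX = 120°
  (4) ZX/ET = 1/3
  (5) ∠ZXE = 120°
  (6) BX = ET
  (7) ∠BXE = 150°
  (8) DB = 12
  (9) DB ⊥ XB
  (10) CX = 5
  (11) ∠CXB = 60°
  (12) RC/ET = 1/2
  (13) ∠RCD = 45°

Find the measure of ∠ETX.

Step 1: By the law of cosines on triangle TEX: TX² = 12² + 12² − 2·12·12·cos(120°) = 432, so TX = 12·√3.
Step 2: By the inverse law of cosines on triangle ETX: cos(∠ETX) = (12² + (12·√3)² − 12²) / (2·12·12·√3) = 432/498.83 = 0.866, so ∠ETX = 30°.

Therefore, the measure of angle ∠ETX = 30°.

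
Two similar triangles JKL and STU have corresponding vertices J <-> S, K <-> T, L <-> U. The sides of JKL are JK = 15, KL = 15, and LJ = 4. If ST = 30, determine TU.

Since the triangles are similar, the ratio of corresponding sides is constant.
Scale factor k = ST / JK = 30 / 15 = 2
TU = k * KL = 2 * 15 = 30

30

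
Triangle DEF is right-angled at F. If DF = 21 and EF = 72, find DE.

DE = sqrt(21^2 + 72^2) = sqrt(5625) = 75

75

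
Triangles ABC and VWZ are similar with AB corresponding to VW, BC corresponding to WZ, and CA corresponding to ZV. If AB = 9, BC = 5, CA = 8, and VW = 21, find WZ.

k = 21/9 = 7/3. WZ = 7/3 * 5 = 35/3.

35/3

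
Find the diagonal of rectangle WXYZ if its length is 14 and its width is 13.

A rectangle's diagonal splits it into two right triangles, with the diagonal as the hypotenuse.
By the Pythagorean theorem, d^2 = 14^2 + 13^2 = 365.
Therefore d = sqrt(365).

sqrt(365)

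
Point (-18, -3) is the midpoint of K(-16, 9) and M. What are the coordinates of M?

Using the midpoint formula: M = ((x1 + x2)/2, (y1 + y2)/2)
We know M = (-18, -3) and K = (-16, 9)
For x: -18 = (-16 + x2)/2, so x2 = 2*-18 - -16 = -20
For y: -3 = (9 + y2)/2, so y2 = 2*-3 - 9 = -15
M = (-20, -15)

(-20, -15)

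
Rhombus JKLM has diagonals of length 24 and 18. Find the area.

The diagonals of a rhombus divide it into four right triangles.
Each triangle has legs 24/ 2 = 12 and 18/2 = 9, so each has area (1/2)*12*9 = 54.
Four such triangles give total area = (d1 * d2) / 2 = 216.

216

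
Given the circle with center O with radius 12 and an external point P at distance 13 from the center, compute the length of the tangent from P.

Let T be the point of tangency. Then OT ⊥ PT (radius ⊥ tangent).
In right triangle OTP: OP² = OT² + PT²
13² = 12² + PT²
PT² = 25, PT = 5

5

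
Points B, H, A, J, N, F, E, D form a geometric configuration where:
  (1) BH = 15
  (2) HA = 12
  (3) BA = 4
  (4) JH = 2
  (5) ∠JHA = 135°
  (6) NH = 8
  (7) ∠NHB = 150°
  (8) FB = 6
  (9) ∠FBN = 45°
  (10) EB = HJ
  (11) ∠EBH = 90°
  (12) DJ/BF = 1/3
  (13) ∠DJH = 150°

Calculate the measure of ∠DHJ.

From the given relations: DJ = 1/3·BF = 1/3·6 = 2.
Step 1: By the law of cosines on triangle HJD: HD² = 2² + 2² − 2·2·2·cos(150°) = 14.93, so HD ≈ 3.86.
Step 2: By the inverse law of cosines on triangle DHJ: cos(∠DHJ) = (3.86² + 2² − 2²) / (2·3.86·2) = 14.93/15.45 = 0.9659, so ∠DHJ = 15°.

Therefore, the measure of angle ∠DHJ = 15°.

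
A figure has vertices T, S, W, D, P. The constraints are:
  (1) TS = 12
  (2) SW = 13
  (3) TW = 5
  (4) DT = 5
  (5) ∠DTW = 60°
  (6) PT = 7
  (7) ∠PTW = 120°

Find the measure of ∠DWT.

Step 1: By the law of cosines on triangle WTD: WD² = 5² + 5² − 2·5·5·cos(60°) = 25, so WD = 5.
Step 2: By the inverse law of cosines on triangle DWT: cos(∠DWT) = (5² + 5² − 5²) / (2·5·5) = 25/50 = 0.5, so ∠DWT = 60°.

Therefore, the measure of angle ∠DWT = 60°.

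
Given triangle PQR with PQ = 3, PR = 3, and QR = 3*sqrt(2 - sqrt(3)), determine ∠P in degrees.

cos(P) = (3² + 3² - (3*sqrt(2 - sqrt(3)))²) / (2 × 3 × 3) = sqrt(3)/2, so P = arccos(sqrt(3)/2) = 30°.

30°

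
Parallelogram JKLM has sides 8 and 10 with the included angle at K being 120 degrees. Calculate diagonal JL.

Law of cosines: d^2 = 8^2 + 10^2 - 2(8)(10)cos(120°) = 244, so d = 2*sqrt(61).

2*sqrt(61)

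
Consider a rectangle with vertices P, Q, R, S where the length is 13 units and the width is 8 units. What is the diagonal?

d = sqrt(13^2 + 8^2) = sqrt(233)

sqrt(233)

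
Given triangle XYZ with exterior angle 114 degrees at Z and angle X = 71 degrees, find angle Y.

The exterior angle theorem states that an exterior angle equals the sum of the two non-adjacent interior angles.
So 114 = 71 + angle Y, which gives angle Y = 114 - 71 = 43 degrees.

43 degrees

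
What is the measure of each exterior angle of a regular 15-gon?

Each exterior angle of a regular n-gon is 360 / n.
For n = 15: 360 / 15 = 24 degrees.

24 degrees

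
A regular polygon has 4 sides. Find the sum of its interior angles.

The sum of interior angles of an n-sided polygon is (n - 2) * 180.
For n = 4: (4 - 2) * 180 = 2 * 180 = 360 degrees.

360 degrees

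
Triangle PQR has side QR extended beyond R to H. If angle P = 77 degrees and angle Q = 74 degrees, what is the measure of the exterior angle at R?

Exterior angle = 77 + 74 = 151 degrees (exterior angle theorem).

151 degrees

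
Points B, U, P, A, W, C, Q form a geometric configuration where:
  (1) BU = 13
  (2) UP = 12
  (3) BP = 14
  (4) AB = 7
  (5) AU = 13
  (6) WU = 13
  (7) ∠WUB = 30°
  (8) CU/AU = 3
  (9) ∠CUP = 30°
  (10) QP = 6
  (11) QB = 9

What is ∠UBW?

Step 1: By the law of cosines on triangle BUW: BW² = 13² + 13² − 2·13·13·cos(30°) = 45.28, so BW ≈ 6.73.
Step 2: By the inverse law of cosines on triangle UBW: cos(∠UBW) = (13² + 6.73² − 13²) / (2·13·6.73) = 45.28/174.96 = 0.2588, so ∠UBW = 75°.

Therefore, the measure of angle ∠UBW = 75°.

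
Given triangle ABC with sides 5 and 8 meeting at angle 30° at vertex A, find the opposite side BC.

By the law of cosines: BC^2 = AB^2 + AC^2 - 2*AB*AC*cos(A)
BC^2 = 5^2 + 8^2 - 2*5*8*cos(30°)
BC^2 = 25 + 64 - 80*(sqrt(3)/2)
BC^2 = 89 - 40*sqrt(3)
BC = sqrt(89 - 40*sqrt(3))

sqrt(89 - 40*sqrt(3))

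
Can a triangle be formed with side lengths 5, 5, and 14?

No.
The triangle inequality is violated: 5 + 5 = 10 ≤ 14.
These lengths cannot form a triangle.

No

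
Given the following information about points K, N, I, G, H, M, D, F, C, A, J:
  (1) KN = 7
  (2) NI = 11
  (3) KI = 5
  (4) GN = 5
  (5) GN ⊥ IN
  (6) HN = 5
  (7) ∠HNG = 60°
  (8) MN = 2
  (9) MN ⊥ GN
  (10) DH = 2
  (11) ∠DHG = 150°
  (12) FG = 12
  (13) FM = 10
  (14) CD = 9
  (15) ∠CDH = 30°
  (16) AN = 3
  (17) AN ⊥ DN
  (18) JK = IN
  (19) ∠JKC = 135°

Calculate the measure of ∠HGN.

Step 1: By the law of cosines on triangle GNH: GH² = 5² + 5² − 2·5·5·cos(60°) = 25, so GH = 5.
Step 2: By the inverse law of cosines on triangle HGN: cos(∠HGN) = (5² + 5² − 5²) / (2·5·5) = 25/50 = 0.5, so ∠HGN = 60°.

Therefore, the measure of angle ∠HGN = 60°.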